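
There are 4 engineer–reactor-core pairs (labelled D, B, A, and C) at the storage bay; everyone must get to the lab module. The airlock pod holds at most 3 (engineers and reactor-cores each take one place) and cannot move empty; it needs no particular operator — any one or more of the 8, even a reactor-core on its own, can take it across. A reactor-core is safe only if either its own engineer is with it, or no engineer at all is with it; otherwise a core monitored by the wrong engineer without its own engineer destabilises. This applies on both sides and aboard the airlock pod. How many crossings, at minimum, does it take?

Counting alone: each trip to the lab module takes at most 3 across and each return brings at least 1 back, so after t trips out (and t−1 returns) at most 3t − (t−1) of the 8 are across; that first reaches 8 at t = 4, so at least 7 crossings are needed.
The safety rule pushes this higher. Following every safe sequence of crossings, the most of the 8 that can be at the lab module as the airlock pod arrives there on crossing 7 is 7 — never all 8.
So no plan with fewer than 9 crossings exists, and this one achieves 9:
1. engineer D and reactor-core D cross → the lab module.
2. engineer D crosses ← the storage bay.
3. engineer B, engineer D, and reactor-core B cross → the lab module.
4. engineer D and reactor-core D cross ← the storage bay.
5. engineer A, engineer C, and engineer D cross → the lab module.
6. reactor-core B crosses ← the storage bay.
7. reactor-core B and reactor-core D cross → the lab module.
8. reactor-core D crosses ← the storage bay.
9. reactor-core A, reactor-core C, and reactor-core D cross → the lab module.

9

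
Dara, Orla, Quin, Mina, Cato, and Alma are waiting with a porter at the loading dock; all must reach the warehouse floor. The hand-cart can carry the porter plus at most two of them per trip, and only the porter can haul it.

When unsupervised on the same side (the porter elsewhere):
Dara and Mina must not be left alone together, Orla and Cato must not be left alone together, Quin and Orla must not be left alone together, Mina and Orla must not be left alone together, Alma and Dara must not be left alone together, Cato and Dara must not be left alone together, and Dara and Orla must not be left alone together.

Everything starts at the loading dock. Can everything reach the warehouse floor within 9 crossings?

Yes

Yes — this plan uses 9 crossings (≤ 9):
1. Porter goes to the warehouse floor with Dara and Orla.  [the loading dock: Alma, Cato, Mina, Quin | the warehouse floor: Dara, Orla]
2. Porter goes back to the loading dock with Dara.  [the loading dock: Alma, Cato, Dara, Mina, Quin | the warehouse floor: Orla]
3. Porter goes to the warehouse floor with Dara and Quin.  [the loading dock: Alma, Cato, Mina | the warehouse floor: Dara, Orla, Quin]
4. Porter goes back to the loading dock with Orla.  [the loading dock: Alma, Cato, Mina, Orla | the warehouse floor: Dara, Quin]
5. Porter goes to the warehouse floor with Cato and Mina.  [the loading dock: Alma, Orla | the warehouse floor: Cato, Dara, Mina, Quin]
6. Porter goes back to the loading dock with Dara.  [the loading dock: Alma, Dara, Orla | the warehouse floor: Cato, Mina, Quin]
7. Porter goes to the warehouse floor with Alma and Dara.  [the loading dock: Orla | the warehouse floor: Alma, Cato, Dara, Mina, Quin]
8. Porter goes back to the loading dock with Dara.  [the loading dock: Dara, Orla | the warehouse floor: Alma, Cato, Mina, Quin]
9. Porter goes to the warehouse floor with Dara and Orla.  [the loading dock: — | the warehouse floor: Alma, Cato, Dara, Mina, Orla, Quin]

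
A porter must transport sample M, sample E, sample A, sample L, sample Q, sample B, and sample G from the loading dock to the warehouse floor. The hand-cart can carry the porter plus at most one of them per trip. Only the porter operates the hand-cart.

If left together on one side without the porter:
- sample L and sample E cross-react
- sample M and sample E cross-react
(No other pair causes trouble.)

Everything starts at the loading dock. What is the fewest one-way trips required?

15

Counting alone: the porter can take at most 1 across per trip to the warehouse floor, so moving all 7 needs at least 7 loaded trips out, with a return between consecutive ones — at least 13 crossings.
The safety rule pushes this higher. Following every safe sequence of crossings, the most of the 7 that can be at the warehouse floor as the hand-cart arrives there on crossing 13 is 6 — never all 7.
So no plan with fewer than 15 crossings exists, and this one achieves 15:
1. Porter goes to the warehouse floor with sample E.
2. Porter goes back to the loading dock alone.
3. Porter goes to the warehouse floor with sample M.
4. Porter goes back to the loading dock with sample E.
5. Porter goes to the warehouse floor with sample L.
6. Porter goes back to the loading dock alone.
7. Porter goes to the warehouse floor with sample A.
8. Porter goes back to the loading dock alone.
9. Porter goes to the warehouse floor with sample Q.
10. Porter goes back to the loading dock alone.
11. Porter goes to the warehouse floor with sample B.
12. Porter goes back to the loading dock alone.
13. Porter goes to the warehouse floor with sample G.
14. Porter goes back to the loading dock alone.
15. Porter goes to the warehouse floor with sample E.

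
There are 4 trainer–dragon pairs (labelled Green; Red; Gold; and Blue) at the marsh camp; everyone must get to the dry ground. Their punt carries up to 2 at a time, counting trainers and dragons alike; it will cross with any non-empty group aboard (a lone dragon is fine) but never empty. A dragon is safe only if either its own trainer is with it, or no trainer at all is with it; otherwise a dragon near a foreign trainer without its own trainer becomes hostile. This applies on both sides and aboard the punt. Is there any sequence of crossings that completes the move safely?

Following every safe sequence of crossings from the start, the most of the 8 that can be at the dry ground as the punt arrives there on crossings 1, 3, 5 is 2, 3, 4 respectively; the best ever achieved is 4 of 8.
From crossing 7 on, no configuration arises that was not already reachable earlier: only 44 distinct safe configurations (who is on which side, and where the punt is) can ever be reached, none of them has everyone across, and every continuation just revisits them. So no valid plan exists.

No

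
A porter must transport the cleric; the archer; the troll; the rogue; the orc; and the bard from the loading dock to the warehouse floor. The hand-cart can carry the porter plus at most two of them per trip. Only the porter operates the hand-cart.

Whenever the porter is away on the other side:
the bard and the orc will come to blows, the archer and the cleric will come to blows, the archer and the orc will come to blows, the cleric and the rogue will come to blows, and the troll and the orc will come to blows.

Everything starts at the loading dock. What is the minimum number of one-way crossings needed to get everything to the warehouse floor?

7

Counting alone: the porter can take at most 2 across per trip to the warehouse floor, so moving all 6 needs at least 3 loaded trips out, with a return between consecutive ones — at least 5 crossings.
The safety rule pushes this higher. Following every safe sequence of crossings, the most of the 6 that can be at the warehouse floor as the hand-cart arrives there on crossing 5 is 5 — never all 6.
So no plan with fewer than 7 crossings exists, and this one achieves 7:
1. Porter goes to the warehouse floor with the cleric and the orc.  [the loading dock: the archer, the bard, the rogue, the troll | the warehouse floor: the cleric, the orc]
2. Porter goes back to the loading dock alone.  [the loading dock: the archer, the bard, the rogue, the troll | the warehouse floor: the cleric, the orc]
3. Porter goes to the warehouse floor with the archer and the troll.  [the loading dock: the bard, the rogue | the warehouse floor: the archer, the cleric, the orc, the troll]
4. Porter goes back to the loading dock with the cleric and the orc.  [the loading dock: the bard, the cleric, the orc, the rogue | the warehouse floor: the archer, the troll]
5. Porter goes to the warehouse floor with the bard and the rogue.  [the loading dock: the cleric, the orc | the warehouse floor: the archer, the bard, the rogue, the troll]
6. Porter goes back to the loading dock alone.  [the loading dock: the cleric, the orc | the warehouse floor: the archer, the bard, the rogue, the troll]
7. Porter goes to the warehouse floor with the cleric and the orc.  [the loading dock: — | the warehouse floor: the archer, the bard, the cleric, the orc, the rogue, the troll]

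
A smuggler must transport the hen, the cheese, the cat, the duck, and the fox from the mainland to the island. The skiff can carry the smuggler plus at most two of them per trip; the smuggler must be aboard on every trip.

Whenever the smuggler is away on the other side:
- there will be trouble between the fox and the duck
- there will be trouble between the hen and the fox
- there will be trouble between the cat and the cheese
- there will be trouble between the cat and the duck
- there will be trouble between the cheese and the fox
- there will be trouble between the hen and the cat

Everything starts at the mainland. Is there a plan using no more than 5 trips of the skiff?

No

Counting alone: the smuggler can take at most 2 across per trip to the island, so moving all 5 needs at least 3 loaded trips out, with a return between consecutive ones — at least 5 crossings.
The safety rule pushes this higher. Following every safe sequence of crossings, the most of the 5 that can be at the island as the skiff arrives there on crossing 5 is 4 — never all 5.
So the move cannot be finished within 5 crossings. (The shortest complete plan takes 7:)
1. Smuggler goes to the island with the cat and the fox.  [the mainland: the cheese, the duck, the hen | the island: the cat, the fox]
2. Smuggler goes back to the mainland alone.  [the mainland: the cheese, the duck, the hen | the island: the cat, the fox]
3. Smuggler goes to the island with the hen.  [the mainland: the cheese, the duck | the island: the cat, the fox, the hen]
4. Smuggler goes back to the mainland with the cat and the fox.  [the mainland: the cat, the cheese, the duck, the fox | the island: the hen]
5. Smuggler goes to the island with the cheese and the duck.  [the mainland: the cat, the fox | the island: the cheese, the duck, the hen]
6. Smuggler goes back to the mainland alone.  [the mainland: the cat, the fox | the island: the cheese, the duck, the hen]
7. Smuggler goes to the island with the cat and the fox.  [the mainland: — | the island: the cat, the cheese, the duck, the fox, the hen]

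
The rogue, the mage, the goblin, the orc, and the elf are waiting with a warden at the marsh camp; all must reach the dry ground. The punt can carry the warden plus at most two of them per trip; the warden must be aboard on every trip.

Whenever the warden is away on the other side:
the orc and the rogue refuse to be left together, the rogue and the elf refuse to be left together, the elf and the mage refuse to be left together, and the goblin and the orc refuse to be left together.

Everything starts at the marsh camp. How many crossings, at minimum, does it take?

Counting alone: the warden can take at most 2 across per trip to the dry ground, so moving all 5 needs at least 3 loaded trips out, with a return between consecutive ones — at least 5 crossings.
The safety rule pushes this higher. Following every safe sequence of crossings, the most of the 5 that can be at the dry ground as the punt arrives there on crossing 5 is 4 — never all 5.
So no plan with fewer than 7 crossings exists, and this one achieves 7:
1. Warden goes to the dry ground with the elf and the orc.  [the marsh camp: the goblin, the mage, the rogue | the dry ground: the elf, the orc]
2. Warden goes back to the marsh camp alone.  [the marsh camp: the goblin, the mage, the rogue | the dry ground: the elf, the orc]
3. Warden goes to the dry ground with the rogue.  [the marsh camp: the goblin, the mage | the dry ground: the elf, the orc, the rogue]
4. Warden goes back to the marsh camp with the elf and the orc.  [the marsh camp: the elf, the goblin, the mage, the orc | the dry ground: the rogue]
5. Warden goes to the dry ground with the goblin and the mage.  [the marsh camp: the elf, the orc | the dry ground: the goblin, the mage, the rogue]
6. Warden goes back to the marsh camp alone.  [the marsh camp: the elf, the orc | the dry ground: the goblin, the mage, the rogue]
7. Warden goes to the dry ground with the elf and the orc.  [the marsh camp: — | the dry ground: the elf, the goblin, the mage, the orc, the rogue]

7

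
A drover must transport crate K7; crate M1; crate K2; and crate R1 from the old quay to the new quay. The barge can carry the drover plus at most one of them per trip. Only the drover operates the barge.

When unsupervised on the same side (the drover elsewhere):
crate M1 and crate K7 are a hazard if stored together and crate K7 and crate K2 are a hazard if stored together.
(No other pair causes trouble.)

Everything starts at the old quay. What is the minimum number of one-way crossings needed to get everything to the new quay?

9

Counting alone: the drover can take at most 1 across per trip to the new quay, so moving all 4 needs at least 4 loaded trips out, with a return between consecutive ones — at least 7 crossings.
The safety rule pushes this higher. Following every safe sequence of crossings, the most of the 4 that can be at the new quay as the barge arrives there on crossing 7 is 3 — never all 4.
So no plan with fewer than 9 crossings exists, and this one achieves 9:
1. Drover goes to the new quay with crate K7.
2. Drover goes back to the old quay alone.
3. Drover goes to the new quay with crate M1.
4. Drover goes back to the old quay with crate K7.
5. Drover goes to the new quay with crate K2.
6. Drover goes back to the old quay alone.
7. Drover goes to the new quay with crate R1.
8. Drover goes back to the old quay alone.
9. Drover goes to the new quay with crate K7.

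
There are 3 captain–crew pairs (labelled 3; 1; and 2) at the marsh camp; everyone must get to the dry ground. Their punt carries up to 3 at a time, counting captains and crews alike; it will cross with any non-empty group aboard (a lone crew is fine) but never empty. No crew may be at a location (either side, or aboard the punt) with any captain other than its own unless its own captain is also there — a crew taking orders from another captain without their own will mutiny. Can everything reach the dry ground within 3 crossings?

Counting alone: each trip to the dry ground takes at most 3 across and each return brings at least 1 back, so after t trips out (and t−1 returns) at most 3t − (t−1) of the 6 are across; that first reaches 6 at t = 3, so at least 5 crossings are needed.
Since 3 < 5, 3 crossings cannot be enough. (The shortest complete plan in fact takes 5:)
1. captain 3 and crew 3 cross → the dry ground.
2. captain 3 crosses ← the marsh camp.
3. captain 1, captain 2, and captain 3 cross → the dry ground.
4. crew 3 crosses ← the marsh camp.
5. crew 1, crew 2, and crew 3 cross → the dry ground.

No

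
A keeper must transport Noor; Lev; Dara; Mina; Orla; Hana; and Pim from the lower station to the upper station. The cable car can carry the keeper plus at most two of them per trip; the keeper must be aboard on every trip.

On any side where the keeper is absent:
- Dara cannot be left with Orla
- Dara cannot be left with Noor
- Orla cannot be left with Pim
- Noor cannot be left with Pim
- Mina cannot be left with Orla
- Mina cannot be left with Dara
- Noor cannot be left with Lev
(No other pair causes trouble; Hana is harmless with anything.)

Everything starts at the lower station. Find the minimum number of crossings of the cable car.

Whatever the first load, the items left behind include a forbidden pair without the keeper. No opening move is safe, so no plan exists.

impossible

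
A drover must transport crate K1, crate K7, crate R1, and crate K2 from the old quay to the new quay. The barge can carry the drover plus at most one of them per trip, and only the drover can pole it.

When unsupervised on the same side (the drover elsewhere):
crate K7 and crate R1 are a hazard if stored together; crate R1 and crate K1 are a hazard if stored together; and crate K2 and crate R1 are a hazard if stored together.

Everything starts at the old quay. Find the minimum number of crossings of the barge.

Following every safe sequence of crossings from the start, the most of the 4 that can be at the new quay as the barge arrives there on crossings 1, 3 is 1, 2 respectively; the best ever achieved is 2 of 4.
From crossing 5 on, no configuration arises that was not already reachable earlier: only 9 distinct safe configurations (who is on which side, and where the barge is) can ever be reached, none of them has everyone across, and every continuation just revisits them. So no valid plan exists.

impossible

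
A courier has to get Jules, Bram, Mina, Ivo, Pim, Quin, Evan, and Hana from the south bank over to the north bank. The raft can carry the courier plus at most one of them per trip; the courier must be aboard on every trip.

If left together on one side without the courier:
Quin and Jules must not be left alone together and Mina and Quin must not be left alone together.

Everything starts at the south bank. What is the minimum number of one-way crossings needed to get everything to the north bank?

17

Counting alone: the courier can take at most 1 across per trip to the north bank, so moving all 8 needs at least 8 loaded trips out, with a return between consecutive ones — at least 15 crossings.
The safety rule pushes this higher. Following every safe sequence of crossings, the most of the 8 that can be at the north bank as the raft arrives there on crossing 15 is 7 — never all 8.
So no plan with fewer than 17 crossings exists, and this one achieves 17:
1. Courier goes to the north bank with Quin.  [the south bank: Bram, Evan, Hana, Ivo, Jules, Mina, Pim | the north bank: Quin]
2. Courier goes back to the south bank alone.  [the south bank: Bram, Evan, Hana, Ivo, Jules, Mina, Pim | the north bank: Quin]
3. Courier goes to the north bank with Jules.  [the south bank: Bram, Evan, Hana, Ivo, Mina, Pim | the north bank: Jules, Quin]
4. Courier goes back to the south bank with Quin.  [the south bank: Bram, Evan, Hana, Ivo, Mina, Pim, Quin | the north bank: Jules]
5. Courier goes to the north bank with Mina.  [the south bank: Bram, Evan, Hana, Ivo, Pim, Quin | the north bank: Jules, Mina]
6. Courier goes back to the south bank alone.  [the south bank: Bram, Evan, Hana, Ivo, Pim, Quin | the north bank: Jules, Mina]
7. Courier goes to the north bank with Bram.  [the south bank: Evan, Hana, Ivo, Pim, Quin | the north bank: Bram, Jules, Mina]
8. Courier goes back to the south bank alone.  [the south bank: Evan, Hana, Ivo, Pim, Quin | the north bank: Bram, Jules, Mina]
9. Courier goes to the north bank with Ivo.  [the south bank: Evan, Hana, Pim, Quin | the north bank: Bram, Ivo, Jules, Mina]
10. Courier goes back to the south bank alone.  [the south bank: Evan, Hana, Pim, Quin | the north bank: Bram, Ivo, Jules, Mina]
11. Courier goes to the north bank with Pim.  [the south bank: Evan, Hana, Quin | the north bank: Bram, Ivo, Jules, Mina, Pim]
12. Courier goes back to the south bank alone.  [the south bank: Evan, Hana, Quin | the north bank: Bram, Ivo, Jules, Mina, Pim]
13. Courier goes to the north bank with Evan.  [the south bank: Hana, Quin | the north bank: Bram, Evan, Ivo, Jules, Mina, Pim]
14. Courier goes back to the south bank alone.  [the south bank: Hana, Quin | the north bank: Bram, Evan, Ivo, Jules, Mina, Pim]
15. Courier goes to the north bank with Hana.  [the south bank: Quin | the north bank: Bram, Evan, Hana, Ivo, Jules, Mina, Pim]
16. Courier goes back to the south bank alone.  [the south bank: Quin | the north bank: Bram, Evan, Hana, Ivo, Jules, Mina, Pim]
17. Courier goes to the north bank with Quin.  [the south bank: — | the north bank: Bram, Evan, Hana, Ivo, Jules, Mina, Pim, Quin]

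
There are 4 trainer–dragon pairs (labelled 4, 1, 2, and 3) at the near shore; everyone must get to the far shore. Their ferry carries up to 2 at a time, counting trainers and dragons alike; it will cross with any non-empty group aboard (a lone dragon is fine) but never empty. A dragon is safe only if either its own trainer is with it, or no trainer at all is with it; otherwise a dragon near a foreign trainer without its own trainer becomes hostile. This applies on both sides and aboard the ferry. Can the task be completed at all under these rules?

No

Following every safe sequence of crossings from the start, the most of the 8 that can be at the far shore as the ferry arrives there on crossings 1, 3, 5 is 2, 3, 4 respectively; the best ever achieved is 4 of 8.
From crossing 7 on, no configuration arises that was not already reachable earlier: only 44 distinct safe configurations (who is on which side, and where the ferry is) can ever be reached, none of them has everyone across, and every continuation just revisits them. So no valid plan exists.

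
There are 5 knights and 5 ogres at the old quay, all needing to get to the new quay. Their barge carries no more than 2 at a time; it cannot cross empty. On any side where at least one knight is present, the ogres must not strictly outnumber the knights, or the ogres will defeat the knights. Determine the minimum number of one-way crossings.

Following every safe sequence of crossings from the start, the most of the 10 that can be at the new quay as the barge arrives there on crossings 1, 3, 5, 7 is 2, 3, 4, 5 respectively; the best ever achieved is 5 of 10.
From crossing 9 on, no configuration arises that was not already reachable earlier: only 13 distinct safe configurations (who is on which side, and where the barge is) can ever be reached, none of them has everyone across, and every continuation just revisits them. They are: 0 knights + 0 ogres across (barge back at the start); 0 knights + 1 ogre across (barge there); 0 knights + 1 ogre across (barge back at the start); 0 knights + 2 ogres across (barge there); 0 knights + 2 ogres across (barge back at the start); 0 knights + 3 ogres across (barge there); 0 knights + 3 ogres across (barge back at the start); 0 knights + 4 ogres across (barge there); 0 knights + 4 ogres across (barge back at the start); 0 knights + 5 ogres across (barge there); 1 knight + 1 ogre across (barge there); 1 knight + 1 ogre across (barge back at the start); 2 knights + 2 ogres across (barge there). So no valid plan exists.

impossible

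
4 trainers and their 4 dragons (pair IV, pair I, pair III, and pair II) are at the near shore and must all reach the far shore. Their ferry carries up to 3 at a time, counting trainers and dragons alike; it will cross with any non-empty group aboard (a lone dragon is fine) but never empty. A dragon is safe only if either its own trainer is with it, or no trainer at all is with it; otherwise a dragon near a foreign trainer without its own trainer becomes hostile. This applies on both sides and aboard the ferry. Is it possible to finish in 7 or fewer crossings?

Counting alone: each trip to the far shore takes at most 3 across and each return brings at least 1 back, so after t trips out (and t−1 returns) at most 3t − (t−1) of the 8 are across; that first reaches 8 at t = 4, so at least 7 crossings are needed.
The safety rule pushes this higher. Following every safe sequence of crossings, the most of the 8 that can be at the far shore as the ferry arrives there on crossing 7 is 7 — never all 8.
So the move cannot be finished within 7 crossings. (The shortest complete plan takes 9:)
1. dragon IV and trainer IV cross → the far shore.
2. trainer IV crosses ← the near shore.
3. dragon I, trainer I, and trainer IV cross → the far shore.
4. dragon IV and trainer IV cross ← the near shore.
5. trainer II, trainer III, and trainer IV cross → the far shore.
6. dragon I crosses ← the near shore.
7. dragon I and dragon IV cross → the far shore.
8. dragon IV crosses ← the near shore.
9. dragon II, dragon III, and dragon IV cross → the far shore.

No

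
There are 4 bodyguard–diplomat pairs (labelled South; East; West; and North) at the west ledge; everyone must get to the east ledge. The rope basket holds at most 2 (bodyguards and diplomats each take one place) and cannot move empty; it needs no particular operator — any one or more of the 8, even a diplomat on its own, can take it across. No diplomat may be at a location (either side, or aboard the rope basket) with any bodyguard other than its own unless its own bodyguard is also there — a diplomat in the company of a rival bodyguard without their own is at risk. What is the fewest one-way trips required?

Following every safe sequence of crossings from the start, the most of the 8 that can be at the east ledge as the rope basket arrives there on crossings 1, 3, 5 is 2, 3, 4 respectively; the best ever achieved is 4 of 8.
From crossing 7 on, no configuration arises that was not already reachable earlier: only 44 distinct safe configurations (who is on which side, and where the rope basket is) can ever be reached, none of them has everyone across, and every continuation just revisits them. So no valid plan exists.

impossible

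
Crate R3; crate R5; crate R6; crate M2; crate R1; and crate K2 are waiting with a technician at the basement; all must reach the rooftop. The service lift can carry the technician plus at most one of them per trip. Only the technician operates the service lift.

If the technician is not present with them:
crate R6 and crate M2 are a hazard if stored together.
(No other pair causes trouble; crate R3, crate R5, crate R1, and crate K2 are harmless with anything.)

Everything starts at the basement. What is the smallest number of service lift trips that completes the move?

Counting alone: the technician can take at most 1 across per trip to the rooftop, so moving all 6 needs at least 6 loaded trips out, with a return between consecutive ones — at least 11 crossings.
The plan below uses exactly 11 crossings, so it is optimal:
1. Technician goes to the rooftop with crate R6.  [the basement: crate K2, crate M2, crate R1, crate R3, crate R5 | the rooftop: crate R6]
2. Technician goes back to the basement alone.  [the basement: crate K2, crate M2, crate R1, crate R3, crate R5 | the rooftop: crate R6]
3. Technician goes to the rooftop with crate R3.  [the basement: crate K2, crate M2, crate R1, crate R5 | the rooftop: crate R3, crate R6]
4. Technician goes back to the basement alone.  [the basement: crate K2, crate M2, crate R1, crate R5 | the rooftop: crate R3, crate R6]
5. Technician goes to the rooftop with crate R5.  [the basement: crate K2, crate M2, crate R1 | the rooftop: crate R3, crate R5, crate R6]
6. Technician goes back to the basement alone.  [the basement: crate K2, crate M2, crate R1 | the rooftop: crate R3, crate R5, crate R6]
7. Technician goes to the rooftop with crate R1.  [the basement: crate K2, crate M2 | the rooftop: crate R1, crate R3, crate R5, crate R6]
8. Technician goes back to the basement alone.  [the basement: crate K2, crate M2 | the rooftop: crate R1, crate R3, crate R5, crate R6]
9. Technician goes to the rooftop with crate K2.  [the basement: crate M2 | the rooftop: crate K2, crate R1, crate R3, crate R5, crate R6]
10. Technician goes back to the basement alone.  [the basement: crate M2 | the rooftop: crate K2, crate R1, crate R3, crate R5, crate R6]
11. Technician goes to the rooftop with crate M2.  [the basement: — | the rooftop: crate K2, crate M2, crate R1, crate R3, crate R5, crate R6]

11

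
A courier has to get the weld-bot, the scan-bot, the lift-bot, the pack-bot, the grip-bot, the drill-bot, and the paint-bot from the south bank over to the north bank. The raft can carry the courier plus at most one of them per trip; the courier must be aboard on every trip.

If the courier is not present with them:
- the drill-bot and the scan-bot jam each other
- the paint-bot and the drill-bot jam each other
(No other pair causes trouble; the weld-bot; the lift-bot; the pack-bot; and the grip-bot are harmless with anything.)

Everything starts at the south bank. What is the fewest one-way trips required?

15

Counting alone: the courier can take at most 1 across per trip to the north bank, so moving all 7 needs at least 7 loaded trips out, with a return between consecutive ones — at least 13 crossings.
The safety rule pushes this higher. Following every safe sequence of crossings, the most of the 7 that can be at the north bank as the raft arrives there on crossing 13 is 6 — never all 7.
So no plan with fewer than 15 crossings exists, and this one achieves 15:
1. Courier goes to the north bank with the drill-bot.  [the south bank: the grip-bot, the lift-bot, the pack-bot, the paint-bot, the scan-bot, the weld-bot | the north bank: the drill-bot]
2. Courier goes back to the south bank alone.  [the south bank: the grip-bot, the lift-bot, the pack-bot, the paint-bot, the scan-bot, the weld-bot | the north bank: the drill-bot]
3. Courier goes to the north bank with the weld-bot.  [the south bank: the grip-bot, the lift-bot, the pack-bot, the paint-bot, the scan-bot | the north bank: the drill-bot, the weld-bot]
4. Courier goes back to the south bank alone.  [the south bank: the grip-bot, the lift-bot, the pack-bot, the paint-bot, the scan-bot | the north bank: the drill-bot, the weld-bot]
5. Courier goes to the north bank with the scan-bot.  [the south bank: the grip-bot, the lift-bot, the pack-bot, the paint-bot | the north bank: the drill-bot, the scan-bot, the weld-bot]
6. Courier goes back to the south bank with the drill-bot.  [the south bank: the drill-bot, the grip-bot, the lift-bot, the pack-bot, the paint-bot | the north bank: the scan-bot, the weld-bot]
7. Courier goes to the north bank with the paint-bot.  [the south bank: the drill-bot, the grip-bot, the lift-bot, the pack-bot | the north bank: the paint-bot, the scan-bot, the weld-bot]
8. Courier goes back to the south bank alone.  [the south bank: the drill-bot, the grip-bot, the lift-bot, the pack-bot | the north bank: the paint-bot, the scan-bot, the weld-bot]
9. Courier goes to the north bank with the lift-bot.  [the south bank: the drill-bot, the grip-bot, the pack-bot | the north bank: the lift-bot, the paint-bot, the scan-bot, the weld-bot]
10. Courier goes back to the south bank alone.  [the south bank: the drill-bot, the grip-bot, the pack-bot | the north bank: the lift-bot, the paint-bot, the scan-bot, the weld-bot]
11. Courier goes to the north bank with the pack-bot.  [the south bank: the drill-bot, the grip-bot | the north bank: the lift-bot, the pack-bot, the paint-bot, the scan-bot, the weld-bot]
12. Courier goes back to the south bank alone.  [the south bank: the drill-bot, the grip-bot | the north bank: the lift-bot, the pack-bot, the paint-bot, the scan-bot, the weld-bot]
13. Courier goes to the north bank with the grip-bot.  [the south bank: the drill-bot | the north bank: the grip-bot, the lift-bot, the pack-bot, the paint-bot, the scan-bot, the weld-bot]
14. Courier goes back to the south bank alone.  [the south bank: the drill-bot | the north bank: the grip-bot, the lift-bot, the pack-bot, the paint-bot, the scan-bot, the weld-bot]
15. Courier goes to the north bank with the drill-bot.  [the south bank: — | the north bank: the drill-bot, the grip-bot, the lift-bot, the pack-bot, the paint-bot, the scan-bot, the weld-bot]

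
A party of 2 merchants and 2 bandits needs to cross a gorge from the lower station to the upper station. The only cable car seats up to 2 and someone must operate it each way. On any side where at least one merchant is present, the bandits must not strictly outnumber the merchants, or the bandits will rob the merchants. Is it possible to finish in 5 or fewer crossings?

Yes

Yes — this plan uses 5 crossings (≤ 5):
1. 2 bandits → the upper station.  (the lower station: 2M 0B; the upper station: 0M 2B)
2. 1 bandit ← the lower station.  (the lower station: 2M 1B; the upper station: 0M 1B)
3. 2 merchants → the upper station.  (the lower station: 0M 1B; the upper station: 2M 1B)
4. 1 bandit ← the lower station.  (the lower station: 0M 2B; the upper station: 2M 0B)
5. 2 bandits → the upper station.  (the lower station: 0M 0B; the upper station: 2M 2B)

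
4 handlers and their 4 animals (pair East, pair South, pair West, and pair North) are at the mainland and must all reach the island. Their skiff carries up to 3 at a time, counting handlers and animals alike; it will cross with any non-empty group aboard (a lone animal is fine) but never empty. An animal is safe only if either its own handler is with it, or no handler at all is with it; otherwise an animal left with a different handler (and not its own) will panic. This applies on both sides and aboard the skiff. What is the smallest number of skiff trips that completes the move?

Counting alone: each trip to the island takes at most 3 across and each return brings at least 1 back, so after t trips out (and t−1 returns) at most 3t − (t−1) of the 8 are across; that first reaches 8 at t = 4, so at least 7 crossings are needed.
The safety rule pushes this higher. Following every safe sequence of crossings, the most of the 8 that can be at the island as the skiff arrives there on crossing 7 is 7 — never all 8.
So no plan with fewer than 9 crossings exists, and this one achieves 9:
1. animal East and handler East cross → the island.
2. handler East crosses ← the mainland.
3. animal South, handler East, and handler South cross → the island.
4. animal East and handler East cross ← the mainland.
5. handler East, handler North, and handler West cross → the island.
6. animal South crosses ← the mainland.
7. animal East and animal South cross → the island.
8. animal East crosses ← the mainland.
9. animal East, animal North, and animal West cross → the island.

9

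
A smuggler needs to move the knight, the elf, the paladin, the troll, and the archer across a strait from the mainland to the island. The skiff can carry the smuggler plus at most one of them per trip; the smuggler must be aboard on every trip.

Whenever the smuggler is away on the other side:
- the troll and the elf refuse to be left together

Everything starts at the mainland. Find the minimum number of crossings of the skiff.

Counting alone: the smuggler can take at most 1 across per trip to the island, so moving all 5 needs at least 5 loaded trips out, with a return between consecutive ones — at least 9 crossings.
The plan below uses exactly 9 crossings, so it is optimal:
1. Smuggler goes to the island with the elf.  [the mainland: the archer, the knight, the paladin, the troll | the island: the elf]
2. Smuggler goes back to the mainland alone.  [the mainland: the archer, the knight, the paladin, the troll | the island: the elf]
3. Smuggler goes to the island with the knight.  [the mainland: the archer, the paladin, the troll | the island: the elf, the knight]
4. Smuggler goes back to the mainland alone.  [the mainland: the archer, the paladin, the troll | the island: the elf, the knight]
5. Smuggler goes to the island with the paladin.  [the mainland: the archer, the troll | the island: the elf, the knight, the paladin]
6. Smuggler goes back to the mainland alone.  [the mainland: the archer, the troll | the island: the elf, the knight, the paladin]
7. Smuggler goes to the island with the archer.  [the mainland: the troll | the island: the archer, the elf, the knight, the paladin]
8. Smuggler goes back to the mainland alone.  [the mainland: the troll | the island: the archer, the elf, the knight, the paladin]
9. Smuggler goes to the island with the troll.  [the mainland: — | the island: the archer, the elf, the knight, the paladin, the troll]

9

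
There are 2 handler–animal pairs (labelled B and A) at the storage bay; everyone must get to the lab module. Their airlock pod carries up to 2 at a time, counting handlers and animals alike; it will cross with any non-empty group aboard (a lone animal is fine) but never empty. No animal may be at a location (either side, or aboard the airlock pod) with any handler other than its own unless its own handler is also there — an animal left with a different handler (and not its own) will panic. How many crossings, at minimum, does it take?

Counting alone: each trip to the lab module takes at most 2 across and each return brings at least 1 back, so after t trips out (and t−1 returns) at most 2t − (t−1) of the 4 are across; that first reaches 4 at t = 3, so at least 5 crossings are needed.
The plan below uses exactly 5 crossings, so it is optimal:
1. animal B and handler B cross → the lab module.
2. handler B crosses ← the storage bay.
3. handler A and handler B cross → the lab module.
4. handler A crosses ← the storage bay.
5. animal A and handler A cross → the lab module.

5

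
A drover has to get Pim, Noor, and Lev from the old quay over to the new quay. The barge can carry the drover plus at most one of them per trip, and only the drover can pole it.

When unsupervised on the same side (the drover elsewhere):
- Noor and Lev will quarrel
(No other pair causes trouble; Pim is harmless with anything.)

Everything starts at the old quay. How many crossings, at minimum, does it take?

5

Counting alone: the drover can take at most 1 across per trip to the new quay, so moving all 3 needs at least 3 loaded trips out, with a return between consecutive ones — at least 5 crossings.
The plan below uses exactly 5 crossings, so it is optimal:
1. Drover goes to the new quay with Noor.
2. Drover goes back to the old quay alone.
3. Drover goes to the new quay with Pim.
4. Drover goes back to the old quay alone.
5. Drover goes to the new quay with Lev.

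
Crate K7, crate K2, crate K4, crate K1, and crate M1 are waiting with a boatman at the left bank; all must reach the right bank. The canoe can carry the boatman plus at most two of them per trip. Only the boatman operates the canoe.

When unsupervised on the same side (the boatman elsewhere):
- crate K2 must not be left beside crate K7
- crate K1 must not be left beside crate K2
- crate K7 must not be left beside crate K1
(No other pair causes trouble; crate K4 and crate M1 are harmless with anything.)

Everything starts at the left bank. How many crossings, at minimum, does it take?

Counting alone: the boatman can take at most 2 across per trip to the right bank, so moving all 5 needs at least 3 loaded trips out, with a return between consecutive ones — at least 5 crossings.
The safety rule pushes this higher. Following every safe sequence of crossings, the most of the 5 that can be at the right bank as the canoe arrives there on crossing 5 is 4 — never all 5.
So no plan with fewer than 7 crossings exists, and this one achieves 7:
1. Boatman goes to the right bank with crate K2 and crate K7.
2. Boatman goes back to the left bank with crate K7.
3. Boatman goes to the right bank with crate K4 and crate K7.
4. Boatman goes back to the left bank with crate K7.
5. Boatman goes to the right bank with crate K7 and crate M1.
6. Boatman goes back to the left bank with crate K7.
7. Boatman goes to the right bank with crate K1 and crate K7.

7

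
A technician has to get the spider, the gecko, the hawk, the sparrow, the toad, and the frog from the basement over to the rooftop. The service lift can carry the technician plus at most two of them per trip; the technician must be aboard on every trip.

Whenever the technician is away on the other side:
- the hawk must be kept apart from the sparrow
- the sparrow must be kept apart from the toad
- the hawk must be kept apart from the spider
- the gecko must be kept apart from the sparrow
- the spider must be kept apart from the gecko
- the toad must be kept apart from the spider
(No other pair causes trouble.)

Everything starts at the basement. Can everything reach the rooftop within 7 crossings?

Yes — this plan uses 7 crossings (≤ 7):
1. Technician goes to the rooftop with the sparrow and the spider.
2. Technician goes back to the basement alone.
3. Technician goes to the rooftop with the gecko and the hawk.
4. Technician goes back to the basement with the sparrow and the spider.
5. Technician goes to the rooftop with the frog and the toad.
6. Technician goes back to the basement alone.
7. Technician goes to the rooftop with the sparrow and the spider.

Yes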